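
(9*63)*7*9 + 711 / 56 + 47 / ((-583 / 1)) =1166631089 / 32648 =35733.62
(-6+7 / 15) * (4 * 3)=-332 / 5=-66.40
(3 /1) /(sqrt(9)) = 1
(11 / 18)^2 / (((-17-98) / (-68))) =2057 / 9315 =0.22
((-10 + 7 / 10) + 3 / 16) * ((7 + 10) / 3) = -4131 / 80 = -51.64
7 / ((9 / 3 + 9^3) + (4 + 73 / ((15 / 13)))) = 105 / 11989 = 0.01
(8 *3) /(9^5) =8 /19683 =0.00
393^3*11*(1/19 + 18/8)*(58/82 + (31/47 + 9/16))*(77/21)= 25486011979087275/2343232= 10876435615.03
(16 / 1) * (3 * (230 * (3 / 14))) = 16560 / 7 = 2365.71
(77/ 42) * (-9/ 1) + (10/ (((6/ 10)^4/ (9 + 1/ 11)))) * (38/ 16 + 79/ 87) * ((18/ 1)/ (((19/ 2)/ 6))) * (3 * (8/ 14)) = 11420799727/ 254562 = 44864.51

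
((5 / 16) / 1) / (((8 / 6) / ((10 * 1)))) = 75 / 32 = 2.34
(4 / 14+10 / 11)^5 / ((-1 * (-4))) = 0.61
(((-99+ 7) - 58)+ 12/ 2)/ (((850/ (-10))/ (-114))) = -16416/ 85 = -193.13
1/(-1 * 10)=-1/10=-0.10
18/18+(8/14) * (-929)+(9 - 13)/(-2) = -3695/7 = -527.86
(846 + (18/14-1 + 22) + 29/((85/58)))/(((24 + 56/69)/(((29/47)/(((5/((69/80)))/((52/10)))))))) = 19.81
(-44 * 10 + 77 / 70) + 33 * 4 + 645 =3381 / 10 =338.10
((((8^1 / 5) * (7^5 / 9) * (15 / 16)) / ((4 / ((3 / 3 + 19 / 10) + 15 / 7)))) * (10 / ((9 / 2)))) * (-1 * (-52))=11018189 / 27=408081.07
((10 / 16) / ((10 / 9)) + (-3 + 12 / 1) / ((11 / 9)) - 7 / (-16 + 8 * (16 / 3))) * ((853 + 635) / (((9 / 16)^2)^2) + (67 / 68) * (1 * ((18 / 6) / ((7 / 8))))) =543605183339 / 4771305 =113932.18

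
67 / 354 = 0.19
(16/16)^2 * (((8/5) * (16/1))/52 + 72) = 72.49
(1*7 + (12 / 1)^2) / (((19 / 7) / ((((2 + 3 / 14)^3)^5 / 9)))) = 932360.25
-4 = -4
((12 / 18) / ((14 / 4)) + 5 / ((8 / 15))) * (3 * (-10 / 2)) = -8035 / 56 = -143.48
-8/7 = -1.14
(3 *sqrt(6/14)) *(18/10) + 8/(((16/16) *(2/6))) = 27 *sqrt(21)/35 + 24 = 27.54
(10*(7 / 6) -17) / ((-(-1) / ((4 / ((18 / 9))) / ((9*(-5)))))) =32 / 135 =0.24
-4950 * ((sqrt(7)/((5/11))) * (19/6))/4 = -34485 * sqrt(7)/4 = -22809.68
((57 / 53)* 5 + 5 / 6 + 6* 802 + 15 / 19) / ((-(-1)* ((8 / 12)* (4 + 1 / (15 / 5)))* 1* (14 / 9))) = 60472521 / 56392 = 1072.36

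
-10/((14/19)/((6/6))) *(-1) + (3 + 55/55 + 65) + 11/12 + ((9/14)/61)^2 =91333927/1093974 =83.49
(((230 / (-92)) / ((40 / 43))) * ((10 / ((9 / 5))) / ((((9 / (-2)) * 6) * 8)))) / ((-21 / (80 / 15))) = -1075 / 61236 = -0.02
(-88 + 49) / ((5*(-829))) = 39 / 4145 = 0.01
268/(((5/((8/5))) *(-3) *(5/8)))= -17152/375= -45.74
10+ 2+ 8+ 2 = 22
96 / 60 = 1.60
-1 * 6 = -6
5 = 5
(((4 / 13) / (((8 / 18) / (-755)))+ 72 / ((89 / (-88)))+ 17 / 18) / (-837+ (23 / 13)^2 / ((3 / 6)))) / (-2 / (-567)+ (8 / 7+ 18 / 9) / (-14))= -14158841697 / 4383300374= -3.23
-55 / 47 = -1.17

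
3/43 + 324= 13935/43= 324.07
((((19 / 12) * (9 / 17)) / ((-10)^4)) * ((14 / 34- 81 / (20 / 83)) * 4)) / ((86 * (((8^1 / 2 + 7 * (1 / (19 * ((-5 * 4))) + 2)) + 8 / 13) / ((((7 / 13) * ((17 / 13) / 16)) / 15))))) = -288459577 / 1396849771200000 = -0.00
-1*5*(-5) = 25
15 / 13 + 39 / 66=499 / 286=1.74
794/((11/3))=216.55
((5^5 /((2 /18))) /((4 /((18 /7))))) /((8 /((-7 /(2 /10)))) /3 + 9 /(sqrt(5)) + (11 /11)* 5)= 1962984375 /177368 - 717609375* sqrt(5) /177368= 2020.44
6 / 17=0.35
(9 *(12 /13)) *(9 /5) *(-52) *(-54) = 209952 /5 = 41990.40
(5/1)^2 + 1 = 26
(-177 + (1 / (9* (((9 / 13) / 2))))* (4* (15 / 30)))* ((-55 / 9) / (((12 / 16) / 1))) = 3142700 / 2187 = 1436.99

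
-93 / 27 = -3.44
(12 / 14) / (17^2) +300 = 606906 / 2023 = 300.00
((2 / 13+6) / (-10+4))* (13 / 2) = -20 / 3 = -6.67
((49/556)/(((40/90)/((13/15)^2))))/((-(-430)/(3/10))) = 24843/239080000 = 0.00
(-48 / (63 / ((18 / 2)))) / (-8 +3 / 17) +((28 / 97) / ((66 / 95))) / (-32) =41173141 / 47682096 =0.86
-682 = -682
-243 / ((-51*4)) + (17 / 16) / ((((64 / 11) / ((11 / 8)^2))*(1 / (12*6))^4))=2523748023 / 272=9278485.38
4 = 4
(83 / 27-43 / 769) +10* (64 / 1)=13350986 / 20763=643.02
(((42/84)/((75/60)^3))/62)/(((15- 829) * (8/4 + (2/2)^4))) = -8/4731375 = -0.00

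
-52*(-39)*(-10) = -20280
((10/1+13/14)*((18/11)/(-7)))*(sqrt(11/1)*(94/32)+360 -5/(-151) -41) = -9476514/11627 -64719*sqrt(11)/8624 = -839.93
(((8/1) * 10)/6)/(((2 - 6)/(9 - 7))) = -20/3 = -6.67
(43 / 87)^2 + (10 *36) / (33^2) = 526489 / 915849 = 0.57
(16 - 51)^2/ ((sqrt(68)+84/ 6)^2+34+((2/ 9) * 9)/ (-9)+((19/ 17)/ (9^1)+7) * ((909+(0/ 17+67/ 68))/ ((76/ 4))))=7646688192638250/ 3467854692906097 - 670149986738400 * sqrt(17)/ 3467854692906097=1.41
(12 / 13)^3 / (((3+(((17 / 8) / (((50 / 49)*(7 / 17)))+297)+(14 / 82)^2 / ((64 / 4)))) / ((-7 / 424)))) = -31770900 / 746393680019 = -0.00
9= 9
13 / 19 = 0.68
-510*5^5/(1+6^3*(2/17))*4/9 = -26818.86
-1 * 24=-24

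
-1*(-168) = 168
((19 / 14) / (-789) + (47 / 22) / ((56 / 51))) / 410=1889561 / 398539680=0.00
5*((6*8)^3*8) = 4423680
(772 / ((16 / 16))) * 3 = 2316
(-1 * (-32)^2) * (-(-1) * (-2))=2048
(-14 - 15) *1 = -29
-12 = -12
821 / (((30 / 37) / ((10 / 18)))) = 30377 / 54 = 562.54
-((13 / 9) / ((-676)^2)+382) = -120852577 / 316368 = -382.00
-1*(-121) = 121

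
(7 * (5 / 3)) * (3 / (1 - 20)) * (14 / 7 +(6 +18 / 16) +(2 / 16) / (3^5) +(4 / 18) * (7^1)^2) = -340445 / 9234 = -36.87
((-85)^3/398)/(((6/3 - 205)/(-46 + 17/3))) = -306.58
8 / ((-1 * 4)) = -2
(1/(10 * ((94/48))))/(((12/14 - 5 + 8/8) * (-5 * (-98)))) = -3/90475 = -0.00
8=8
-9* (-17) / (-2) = -153 / 2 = -76.50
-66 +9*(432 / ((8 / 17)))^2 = 7584450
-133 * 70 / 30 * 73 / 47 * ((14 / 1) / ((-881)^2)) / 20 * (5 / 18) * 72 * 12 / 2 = -1902964 / 36479567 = -0.05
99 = 99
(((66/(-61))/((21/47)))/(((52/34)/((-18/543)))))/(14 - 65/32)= 1687488/384811973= 0.00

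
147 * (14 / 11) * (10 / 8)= 5145 / 22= 233.86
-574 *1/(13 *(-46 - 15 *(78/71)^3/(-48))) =410881828/424205821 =0.97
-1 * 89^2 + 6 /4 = -7919.50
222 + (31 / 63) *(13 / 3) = 42361 / 189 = 224.13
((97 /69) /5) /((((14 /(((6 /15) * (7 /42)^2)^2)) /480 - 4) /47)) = 18236 /320505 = 0.06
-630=-630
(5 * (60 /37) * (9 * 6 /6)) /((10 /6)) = 1620 /37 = 43.78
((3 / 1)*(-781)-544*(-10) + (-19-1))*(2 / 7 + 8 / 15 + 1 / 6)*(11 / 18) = 778481 / 420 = 1853.53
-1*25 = -25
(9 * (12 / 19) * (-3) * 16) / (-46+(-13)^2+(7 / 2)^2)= -20736 / 10279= -2.02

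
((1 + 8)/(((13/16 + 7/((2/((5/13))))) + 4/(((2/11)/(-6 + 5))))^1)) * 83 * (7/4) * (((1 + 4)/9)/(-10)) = 15106/4127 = 3.66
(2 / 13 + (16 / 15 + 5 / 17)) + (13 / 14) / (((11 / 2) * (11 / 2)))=4338977 / 2807805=1.55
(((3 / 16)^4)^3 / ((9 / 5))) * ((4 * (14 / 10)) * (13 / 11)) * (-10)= -26867295 / 387028092977152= -0.00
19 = 19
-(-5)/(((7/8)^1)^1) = 40/7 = 5.71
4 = 4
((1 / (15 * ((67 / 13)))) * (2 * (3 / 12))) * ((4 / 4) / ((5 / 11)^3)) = 17303 / 251250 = 0.07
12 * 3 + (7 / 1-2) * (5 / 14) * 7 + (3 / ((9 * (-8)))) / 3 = 3491 / 72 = 48.49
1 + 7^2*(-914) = -44785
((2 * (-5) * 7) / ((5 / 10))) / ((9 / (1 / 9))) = -140 / 81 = -1.73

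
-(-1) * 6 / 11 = 6 / 11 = 0.55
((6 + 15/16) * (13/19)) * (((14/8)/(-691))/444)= -91/3361024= -0.00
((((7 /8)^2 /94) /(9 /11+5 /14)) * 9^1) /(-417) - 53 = -4010959735 /75678272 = -53.00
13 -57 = -44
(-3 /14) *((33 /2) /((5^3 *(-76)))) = 99 /266000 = 0.00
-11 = -11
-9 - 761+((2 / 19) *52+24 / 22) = -159558 / 209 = -763.44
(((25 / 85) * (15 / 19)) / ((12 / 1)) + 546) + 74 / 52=9194843 / 16796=547.44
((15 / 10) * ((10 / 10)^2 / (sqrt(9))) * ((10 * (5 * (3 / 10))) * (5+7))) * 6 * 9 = 4860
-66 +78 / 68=-2205 / 34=-64.85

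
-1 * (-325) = 325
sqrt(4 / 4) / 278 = 1 / 278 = 0.00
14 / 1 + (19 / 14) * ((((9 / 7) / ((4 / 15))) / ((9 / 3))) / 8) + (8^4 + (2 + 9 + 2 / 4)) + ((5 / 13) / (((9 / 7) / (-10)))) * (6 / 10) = 503889761 / 122304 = 4119.98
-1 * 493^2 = -243049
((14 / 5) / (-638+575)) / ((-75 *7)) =0.00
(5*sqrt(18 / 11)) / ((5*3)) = sqrt(22) / 11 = 0.43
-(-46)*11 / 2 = 253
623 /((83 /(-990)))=-616770 /83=-7430.96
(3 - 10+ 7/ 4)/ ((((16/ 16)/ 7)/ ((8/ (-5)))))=58.80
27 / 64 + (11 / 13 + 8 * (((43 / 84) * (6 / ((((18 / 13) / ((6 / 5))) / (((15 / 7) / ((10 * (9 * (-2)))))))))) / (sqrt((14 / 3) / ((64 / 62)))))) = 1055 / 832-2236 * sqrt(651) / 478485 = 1.15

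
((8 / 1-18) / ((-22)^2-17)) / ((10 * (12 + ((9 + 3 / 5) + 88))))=-5 / 255916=-0.00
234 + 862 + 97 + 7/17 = 20288/17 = 1193.41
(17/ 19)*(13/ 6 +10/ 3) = 187/ 38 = 4.92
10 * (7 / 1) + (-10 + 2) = 62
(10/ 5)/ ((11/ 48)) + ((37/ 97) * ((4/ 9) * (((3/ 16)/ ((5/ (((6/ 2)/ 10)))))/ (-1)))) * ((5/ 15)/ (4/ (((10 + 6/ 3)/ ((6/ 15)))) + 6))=34267753/ 3926560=8.73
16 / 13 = 1.23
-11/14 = -0.79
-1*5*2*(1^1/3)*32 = -320/3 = -106.67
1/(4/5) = 5/4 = 1.25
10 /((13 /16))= 12.31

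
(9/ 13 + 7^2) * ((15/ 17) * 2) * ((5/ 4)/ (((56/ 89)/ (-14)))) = -126825/ 52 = -2438.94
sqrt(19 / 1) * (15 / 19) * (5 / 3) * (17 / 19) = 425 * sqrt(19) / 361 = 5.13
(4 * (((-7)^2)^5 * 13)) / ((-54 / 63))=-51410495318 / 3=-17136831772.67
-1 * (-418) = 418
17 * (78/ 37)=1326/ 37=35.84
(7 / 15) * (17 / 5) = 119 / 75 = 1.59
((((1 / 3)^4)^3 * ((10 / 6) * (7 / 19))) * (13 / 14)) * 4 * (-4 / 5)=-104 / 30292137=-0.00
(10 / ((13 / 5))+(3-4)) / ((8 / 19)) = 703 / 104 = 6.76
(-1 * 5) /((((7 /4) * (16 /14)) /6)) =-15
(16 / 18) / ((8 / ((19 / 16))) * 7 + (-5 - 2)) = 152 / 6867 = 0.02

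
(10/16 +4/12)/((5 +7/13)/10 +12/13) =1495/2304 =0.65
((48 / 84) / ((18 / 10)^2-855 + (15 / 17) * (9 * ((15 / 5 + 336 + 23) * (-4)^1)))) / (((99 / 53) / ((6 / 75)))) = -3604 / 1818777807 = -0.00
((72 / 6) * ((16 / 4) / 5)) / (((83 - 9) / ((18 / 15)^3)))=5184 / 23125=0.22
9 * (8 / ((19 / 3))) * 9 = 1944 / 19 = 102.32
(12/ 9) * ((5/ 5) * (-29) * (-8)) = 309.33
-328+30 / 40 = -1309 / 4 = -327.25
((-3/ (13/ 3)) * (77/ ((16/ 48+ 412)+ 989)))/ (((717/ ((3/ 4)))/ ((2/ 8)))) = -2079/ 208989248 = -0.00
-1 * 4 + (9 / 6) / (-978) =-2609 / 652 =-4.00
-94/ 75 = -1.25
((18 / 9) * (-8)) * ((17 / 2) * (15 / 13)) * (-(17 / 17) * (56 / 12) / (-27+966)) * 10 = 95200 / 12207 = 7.80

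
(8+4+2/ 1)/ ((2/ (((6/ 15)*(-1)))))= -14/ 5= -2.80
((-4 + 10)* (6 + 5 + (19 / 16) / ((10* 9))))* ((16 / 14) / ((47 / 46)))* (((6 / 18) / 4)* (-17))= -104.71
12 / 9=4 / 3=1.33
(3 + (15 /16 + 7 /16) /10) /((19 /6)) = 753 /760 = 0.99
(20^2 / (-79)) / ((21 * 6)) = -200 / 4977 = -0.04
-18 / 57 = -6 / 19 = -0.32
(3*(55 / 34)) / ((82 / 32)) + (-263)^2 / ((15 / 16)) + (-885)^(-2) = 40278258761617 / 545907825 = 73782.16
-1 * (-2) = 2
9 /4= 2.25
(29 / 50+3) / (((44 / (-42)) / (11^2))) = -41349 / 100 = -413.49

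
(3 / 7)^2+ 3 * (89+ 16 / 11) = 146364 / 539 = 271.55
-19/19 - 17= -18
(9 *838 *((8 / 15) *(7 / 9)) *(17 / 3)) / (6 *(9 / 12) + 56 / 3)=1595552 / 2085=765.25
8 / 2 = 4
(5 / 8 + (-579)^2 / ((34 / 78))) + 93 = 104607925 / 136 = 769175.92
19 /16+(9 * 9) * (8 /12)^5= 569 /48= 11.85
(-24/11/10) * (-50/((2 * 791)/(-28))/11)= -240/13673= -0.02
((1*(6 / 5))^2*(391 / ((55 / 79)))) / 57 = 370668 / 26125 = 14.19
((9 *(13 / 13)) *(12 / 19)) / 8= 27 / 38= 0.71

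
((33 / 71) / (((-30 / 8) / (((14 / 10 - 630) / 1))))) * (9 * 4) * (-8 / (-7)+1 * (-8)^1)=-34138368 / 1775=-19232.88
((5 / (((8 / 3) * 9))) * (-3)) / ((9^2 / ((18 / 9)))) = -5 / 324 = -0.02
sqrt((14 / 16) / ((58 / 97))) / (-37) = -sqrt(19691) / 4292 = -0.03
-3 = -3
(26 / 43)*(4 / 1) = 104 / 43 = 2.42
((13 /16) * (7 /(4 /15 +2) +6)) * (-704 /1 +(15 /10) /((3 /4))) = -1409967 /272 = -5183.70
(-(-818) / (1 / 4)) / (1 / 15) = 49080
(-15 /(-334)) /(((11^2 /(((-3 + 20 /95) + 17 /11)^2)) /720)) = 365040000 /882661967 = 0.41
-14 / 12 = -7 / 6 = -1.17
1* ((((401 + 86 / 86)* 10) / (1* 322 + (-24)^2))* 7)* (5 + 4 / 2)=98490 / 449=219.35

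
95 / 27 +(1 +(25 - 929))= -24286 / 27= -899.48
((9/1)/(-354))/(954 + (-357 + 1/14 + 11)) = -0.00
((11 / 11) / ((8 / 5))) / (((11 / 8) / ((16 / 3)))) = 80 / 33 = 2.42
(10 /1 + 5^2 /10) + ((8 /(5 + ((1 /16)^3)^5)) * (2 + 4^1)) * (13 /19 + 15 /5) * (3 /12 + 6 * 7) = 110025220720472418331465 /73018361958433641826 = 1506.82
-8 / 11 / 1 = -8 / 11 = -0.73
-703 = -703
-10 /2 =-5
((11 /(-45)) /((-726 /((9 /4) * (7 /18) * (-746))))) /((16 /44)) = -2611 /4320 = -0.60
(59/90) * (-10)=-59/9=-6.56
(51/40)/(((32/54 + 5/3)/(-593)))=-816561/2440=-334.66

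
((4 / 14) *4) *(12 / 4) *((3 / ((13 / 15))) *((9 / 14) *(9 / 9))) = 4860 / 637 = 7.63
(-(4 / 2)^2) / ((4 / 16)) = -16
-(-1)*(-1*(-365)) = 365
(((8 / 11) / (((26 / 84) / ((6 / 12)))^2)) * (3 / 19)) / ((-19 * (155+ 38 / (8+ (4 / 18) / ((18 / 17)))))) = -370440 / 3749430113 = -0.00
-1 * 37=-37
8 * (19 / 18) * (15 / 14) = 190 / 21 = 9.05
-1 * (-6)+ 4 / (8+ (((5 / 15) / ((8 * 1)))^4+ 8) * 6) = 6.07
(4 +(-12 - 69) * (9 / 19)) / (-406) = 653 / 7714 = 0.08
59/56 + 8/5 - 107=-29217/280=-104.35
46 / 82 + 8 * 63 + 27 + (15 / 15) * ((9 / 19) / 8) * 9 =3316009 / 6232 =532.09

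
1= 1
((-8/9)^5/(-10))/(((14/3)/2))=16384/688905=0.02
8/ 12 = 2/ 3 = 0.67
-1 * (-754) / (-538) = -377 / 269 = -1.40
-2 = -2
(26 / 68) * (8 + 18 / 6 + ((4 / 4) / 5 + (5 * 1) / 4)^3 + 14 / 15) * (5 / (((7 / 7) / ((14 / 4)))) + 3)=117.43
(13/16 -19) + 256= 3805/16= 237.81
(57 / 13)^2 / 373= 3249 / 63037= 0.05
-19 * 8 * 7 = -1064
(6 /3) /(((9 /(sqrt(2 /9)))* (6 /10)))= 10* sqrt(2) /81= 0.17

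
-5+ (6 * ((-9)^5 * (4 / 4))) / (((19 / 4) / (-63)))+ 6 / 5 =446410079 / 95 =4699053.46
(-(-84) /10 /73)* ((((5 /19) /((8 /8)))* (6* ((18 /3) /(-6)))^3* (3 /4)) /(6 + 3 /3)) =-0.70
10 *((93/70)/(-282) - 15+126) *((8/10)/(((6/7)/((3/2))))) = 730349/470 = 1553.93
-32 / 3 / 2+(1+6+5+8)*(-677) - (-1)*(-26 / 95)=-3860498 / 285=-13545.61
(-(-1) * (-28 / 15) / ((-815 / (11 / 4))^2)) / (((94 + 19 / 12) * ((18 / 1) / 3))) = -847 / 22855982250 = -0.00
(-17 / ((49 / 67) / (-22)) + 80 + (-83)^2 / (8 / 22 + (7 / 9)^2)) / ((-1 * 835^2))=-65154973 / 5896710715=-0.01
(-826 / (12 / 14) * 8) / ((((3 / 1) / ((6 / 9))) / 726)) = -11193952 / 9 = -1243772.44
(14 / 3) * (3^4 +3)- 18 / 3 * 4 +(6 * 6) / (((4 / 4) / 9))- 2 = 690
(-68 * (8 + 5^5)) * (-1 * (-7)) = -1491308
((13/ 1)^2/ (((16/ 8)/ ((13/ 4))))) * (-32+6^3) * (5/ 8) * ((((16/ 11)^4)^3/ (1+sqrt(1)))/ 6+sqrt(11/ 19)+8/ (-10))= 234803.96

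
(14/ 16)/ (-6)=-7/ 48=-0.15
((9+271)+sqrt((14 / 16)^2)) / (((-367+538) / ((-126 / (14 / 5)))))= -11235 / 152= -73.91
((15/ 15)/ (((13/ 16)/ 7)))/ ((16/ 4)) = 28/ 13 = 2.15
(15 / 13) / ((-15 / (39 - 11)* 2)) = -1.08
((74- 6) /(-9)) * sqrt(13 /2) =-34 * sqrt(26) /9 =-19.26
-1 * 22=-22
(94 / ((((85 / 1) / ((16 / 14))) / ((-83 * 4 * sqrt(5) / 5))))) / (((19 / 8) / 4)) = -7989248 * sqrt(5) / 56525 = -316.05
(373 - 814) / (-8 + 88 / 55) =2205 / 32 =68.91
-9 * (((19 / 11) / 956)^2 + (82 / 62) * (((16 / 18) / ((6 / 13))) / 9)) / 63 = -235772617205 / 5831323865136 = -0.04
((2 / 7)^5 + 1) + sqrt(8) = 3.83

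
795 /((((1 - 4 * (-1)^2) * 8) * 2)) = -265 /16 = -16.56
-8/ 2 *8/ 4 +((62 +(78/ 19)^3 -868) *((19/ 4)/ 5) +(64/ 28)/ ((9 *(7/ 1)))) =-1127041661/ 1592010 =-707.94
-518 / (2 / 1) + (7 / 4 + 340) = 331 / 4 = 82.75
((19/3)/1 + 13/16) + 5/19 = 6757/912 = 7.41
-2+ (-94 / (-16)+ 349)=2823 / 8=352.88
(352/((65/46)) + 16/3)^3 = 122142061776896/7414875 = 16472571.93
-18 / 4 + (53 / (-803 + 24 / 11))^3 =-4.50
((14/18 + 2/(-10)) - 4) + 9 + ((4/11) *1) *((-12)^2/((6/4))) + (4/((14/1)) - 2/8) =561643/13860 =40.52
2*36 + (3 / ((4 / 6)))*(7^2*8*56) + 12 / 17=1680564 / 17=98856.71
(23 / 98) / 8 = 23 / 784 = 0.03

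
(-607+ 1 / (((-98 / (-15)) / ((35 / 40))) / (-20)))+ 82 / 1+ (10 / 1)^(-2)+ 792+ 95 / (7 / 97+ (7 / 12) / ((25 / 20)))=8636521 / 19600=440.64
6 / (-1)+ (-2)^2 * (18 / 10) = 6 / 5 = 1.20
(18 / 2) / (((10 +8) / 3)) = 3 / 2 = 1.50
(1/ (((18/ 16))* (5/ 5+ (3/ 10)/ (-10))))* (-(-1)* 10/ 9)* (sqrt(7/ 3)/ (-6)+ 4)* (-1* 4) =-128000/ 7857+ 16000* sqrt(21)/ 70713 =-15.25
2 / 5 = 0.40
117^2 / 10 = 13689 / 10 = 1368.90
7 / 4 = 1.75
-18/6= -3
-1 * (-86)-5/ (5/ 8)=78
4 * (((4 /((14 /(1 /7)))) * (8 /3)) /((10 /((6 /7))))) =64 /1715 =0.04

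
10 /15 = 0.67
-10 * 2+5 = -15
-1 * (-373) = 373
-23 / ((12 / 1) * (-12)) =23 / 144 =0.16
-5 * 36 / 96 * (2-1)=-15 / 8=-1.88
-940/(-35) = 188/7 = 26.86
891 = 891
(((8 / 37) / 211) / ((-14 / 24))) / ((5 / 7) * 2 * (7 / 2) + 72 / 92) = -2208 / 7268317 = -0.00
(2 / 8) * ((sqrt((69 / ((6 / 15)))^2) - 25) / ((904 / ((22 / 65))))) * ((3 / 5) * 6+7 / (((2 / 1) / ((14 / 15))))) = 66847 / 705120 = 0.09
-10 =-10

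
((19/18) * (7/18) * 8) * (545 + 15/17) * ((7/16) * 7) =7559720/1377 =5489.99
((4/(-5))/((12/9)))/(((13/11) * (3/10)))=-22/13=-1.69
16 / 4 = 4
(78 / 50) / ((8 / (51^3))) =5173389 / 200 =25866.94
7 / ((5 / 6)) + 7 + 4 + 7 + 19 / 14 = 1943 / 70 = 27.76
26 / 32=13 / 16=0.81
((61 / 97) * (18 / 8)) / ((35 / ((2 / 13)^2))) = 549 / 573755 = 0.00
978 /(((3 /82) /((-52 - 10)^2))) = 102757808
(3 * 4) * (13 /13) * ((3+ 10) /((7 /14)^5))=4992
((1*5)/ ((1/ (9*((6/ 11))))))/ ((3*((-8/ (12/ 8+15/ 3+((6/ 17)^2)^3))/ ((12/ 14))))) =-42374030715/ 7434371252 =-5.70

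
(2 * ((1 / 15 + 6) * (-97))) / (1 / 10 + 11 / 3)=-35308 / 113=-312.46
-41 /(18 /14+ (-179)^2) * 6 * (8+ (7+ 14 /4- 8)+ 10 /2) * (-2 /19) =26691 /2130812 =0.01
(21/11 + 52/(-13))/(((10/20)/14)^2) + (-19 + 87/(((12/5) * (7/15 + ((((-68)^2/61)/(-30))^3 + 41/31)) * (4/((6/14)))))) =-695998900645301381/419644643224576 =-1658.54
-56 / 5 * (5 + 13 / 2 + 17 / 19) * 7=-92316 / 95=-971.75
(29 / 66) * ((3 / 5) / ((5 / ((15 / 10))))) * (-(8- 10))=87 / 550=0.16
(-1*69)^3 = -328509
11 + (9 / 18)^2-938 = -3707 / 4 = -926.75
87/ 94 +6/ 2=369/ 94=3.93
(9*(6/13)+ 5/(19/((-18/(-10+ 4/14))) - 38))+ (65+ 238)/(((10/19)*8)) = 34511457/454480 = 75.94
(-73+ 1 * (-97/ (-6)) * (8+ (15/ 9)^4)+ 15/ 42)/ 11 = 308618/ 18711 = 16.49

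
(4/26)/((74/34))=34/481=0.07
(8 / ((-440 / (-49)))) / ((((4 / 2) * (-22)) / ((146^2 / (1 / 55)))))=-261121 / 11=-23738.27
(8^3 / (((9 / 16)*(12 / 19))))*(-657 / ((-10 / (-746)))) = -1059534848 / 15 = -70635656.53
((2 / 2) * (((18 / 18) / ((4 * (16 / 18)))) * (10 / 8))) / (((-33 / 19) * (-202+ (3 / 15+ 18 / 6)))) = 0.00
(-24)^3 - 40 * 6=-14064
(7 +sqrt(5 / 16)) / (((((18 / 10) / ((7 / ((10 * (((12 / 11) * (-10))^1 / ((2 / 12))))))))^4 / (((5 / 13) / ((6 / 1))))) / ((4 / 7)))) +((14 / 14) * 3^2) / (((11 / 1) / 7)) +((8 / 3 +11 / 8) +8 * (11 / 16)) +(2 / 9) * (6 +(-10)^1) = 5021863 * sqrt(5) / 440093145563136000 +17403544565728891451 / 1210256150298624000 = 14.38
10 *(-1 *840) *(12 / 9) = -11200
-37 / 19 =-1.95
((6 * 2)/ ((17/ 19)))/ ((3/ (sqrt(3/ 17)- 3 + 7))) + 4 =76 * sqrt(51)/ 289 + 372/ 17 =23.76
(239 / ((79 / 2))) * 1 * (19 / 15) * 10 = 18164 / 237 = 76.64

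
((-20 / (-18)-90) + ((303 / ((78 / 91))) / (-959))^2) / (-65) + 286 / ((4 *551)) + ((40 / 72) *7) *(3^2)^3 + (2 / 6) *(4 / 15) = 22881421302361 / 8066540820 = 2836.58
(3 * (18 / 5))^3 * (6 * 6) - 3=5668329 / 125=45346.63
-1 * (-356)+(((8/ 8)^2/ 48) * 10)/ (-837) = 7151323/ 20088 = 356.00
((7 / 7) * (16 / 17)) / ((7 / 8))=128 / 119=1.08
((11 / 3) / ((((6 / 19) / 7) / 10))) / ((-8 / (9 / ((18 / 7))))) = -51205 / 144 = -355.59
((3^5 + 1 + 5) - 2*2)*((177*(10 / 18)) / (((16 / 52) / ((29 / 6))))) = 27247675 / 72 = 378439.93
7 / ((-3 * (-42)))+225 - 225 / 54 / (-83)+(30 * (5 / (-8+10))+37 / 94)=21100465 / 70218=300.50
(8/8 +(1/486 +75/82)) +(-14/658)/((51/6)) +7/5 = 131911949/39802185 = 3.31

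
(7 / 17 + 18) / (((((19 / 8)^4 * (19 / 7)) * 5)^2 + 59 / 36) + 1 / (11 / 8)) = 25473904017408 / 257967886539329459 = 0.00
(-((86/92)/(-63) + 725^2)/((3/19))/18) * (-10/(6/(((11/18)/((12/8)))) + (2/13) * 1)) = 1089131763005/8763552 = 124279.72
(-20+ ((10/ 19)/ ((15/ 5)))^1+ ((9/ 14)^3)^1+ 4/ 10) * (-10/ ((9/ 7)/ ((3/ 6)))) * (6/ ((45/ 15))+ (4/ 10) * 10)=14983019/ 33516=447.04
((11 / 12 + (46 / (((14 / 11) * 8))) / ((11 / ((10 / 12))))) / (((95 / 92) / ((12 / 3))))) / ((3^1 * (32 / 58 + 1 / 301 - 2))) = -1348007 / 1198235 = -1.12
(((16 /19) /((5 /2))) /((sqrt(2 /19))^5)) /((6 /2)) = 76 *sqrt(38) /15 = 31.23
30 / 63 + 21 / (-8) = -2.15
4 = 4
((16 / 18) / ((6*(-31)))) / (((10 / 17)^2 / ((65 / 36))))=-3757 / 150660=-0.02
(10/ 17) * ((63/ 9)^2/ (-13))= -490/ 221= -2.22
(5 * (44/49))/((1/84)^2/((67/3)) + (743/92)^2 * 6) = 74855616/6524556827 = 0.01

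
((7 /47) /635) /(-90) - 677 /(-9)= 202050643 /2686050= 75.22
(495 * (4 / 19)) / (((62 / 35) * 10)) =3465 / 589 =5.88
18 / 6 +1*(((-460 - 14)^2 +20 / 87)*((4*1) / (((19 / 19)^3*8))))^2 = 12619852071.84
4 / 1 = 4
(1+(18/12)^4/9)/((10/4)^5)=2/125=0.02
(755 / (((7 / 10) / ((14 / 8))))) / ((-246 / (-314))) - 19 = 2390.25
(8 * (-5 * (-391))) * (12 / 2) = 93840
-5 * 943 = -4715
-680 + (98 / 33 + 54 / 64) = -714053 / 1056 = -676.19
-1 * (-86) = 86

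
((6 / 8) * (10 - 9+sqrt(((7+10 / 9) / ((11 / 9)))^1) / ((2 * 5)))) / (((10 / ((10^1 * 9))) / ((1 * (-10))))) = -135 / 2 - 27 * sqrt(803) / 44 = -84.89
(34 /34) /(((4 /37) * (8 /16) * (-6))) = -37 /12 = -3.08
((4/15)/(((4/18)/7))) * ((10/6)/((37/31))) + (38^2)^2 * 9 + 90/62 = 21524874047/1147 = 18766237.18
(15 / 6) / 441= 5 / 882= 0.01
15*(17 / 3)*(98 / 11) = 8330 / 11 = 757.27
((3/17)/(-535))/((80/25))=-3/29104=-0.00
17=17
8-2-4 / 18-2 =34 / 9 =3.78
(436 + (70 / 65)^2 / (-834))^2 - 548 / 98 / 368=8511960423625739527 / 44777456660664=190094.77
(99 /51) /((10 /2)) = 33 /85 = 0.39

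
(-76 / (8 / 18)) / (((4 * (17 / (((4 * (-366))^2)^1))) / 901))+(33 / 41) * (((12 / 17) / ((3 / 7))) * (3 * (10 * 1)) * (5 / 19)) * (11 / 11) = -64310297735016 / 13243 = -4856172901.53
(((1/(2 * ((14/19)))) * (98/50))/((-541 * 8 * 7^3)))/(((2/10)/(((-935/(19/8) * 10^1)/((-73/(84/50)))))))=-561/1382255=-0.00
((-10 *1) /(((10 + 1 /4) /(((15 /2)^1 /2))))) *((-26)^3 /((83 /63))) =166093200 /3403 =48807.88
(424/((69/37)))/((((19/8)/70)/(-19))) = -8785280/69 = -127322.90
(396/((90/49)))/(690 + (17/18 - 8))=19404/61465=0.32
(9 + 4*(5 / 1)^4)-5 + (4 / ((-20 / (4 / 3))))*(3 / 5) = 62596 / 25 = 2503.84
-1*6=-6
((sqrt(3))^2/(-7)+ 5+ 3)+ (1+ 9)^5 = 700053/7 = 100007.57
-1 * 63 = -63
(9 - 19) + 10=0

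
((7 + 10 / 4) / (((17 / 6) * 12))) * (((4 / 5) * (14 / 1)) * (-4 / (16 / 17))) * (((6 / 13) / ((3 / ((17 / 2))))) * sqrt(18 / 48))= -2261 * sqrt(6) / 520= -10.65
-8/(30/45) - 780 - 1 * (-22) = -770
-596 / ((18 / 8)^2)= -9536 / 81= -117.73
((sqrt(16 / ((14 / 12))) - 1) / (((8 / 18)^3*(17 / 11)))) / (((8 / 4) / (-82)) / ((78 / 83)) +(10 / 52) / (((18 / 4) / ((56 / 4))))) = -38467143 / 2987104 +38467143*sqrt(42) / 5227432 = 34.81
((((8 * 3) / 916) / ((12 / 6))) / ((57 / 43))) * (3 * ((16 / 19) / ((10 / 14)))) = 14448 / 413345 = 0.03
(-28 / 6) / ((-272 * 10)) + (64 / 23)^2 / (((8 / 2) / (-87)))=-363475337 / 2158320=-168.41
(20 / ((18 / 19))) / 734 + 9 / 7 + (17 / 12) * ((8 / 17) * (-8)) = -92920 / 23121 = -4.02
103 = 103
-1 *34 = -34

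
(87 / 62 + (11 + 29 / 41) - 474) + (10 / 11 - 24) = -13533059 / 27962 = -483.98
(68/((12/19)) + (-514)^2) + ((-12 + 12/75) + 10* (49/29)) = 574871473/2175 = 264308.72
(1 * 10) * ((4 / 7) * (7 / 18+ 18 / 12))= 10.79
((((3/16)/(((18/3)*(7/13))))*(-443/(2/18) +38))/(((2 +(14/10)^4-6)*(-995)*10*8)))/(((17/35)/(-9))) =583375/1732096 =0.34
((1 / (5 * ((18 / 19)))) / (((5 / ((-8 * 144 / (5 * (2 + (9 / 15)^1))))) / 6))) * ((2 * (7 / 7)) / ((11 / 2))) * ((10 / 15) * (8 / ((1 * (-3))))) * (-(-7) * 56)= 61014016 / 10725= 5688.95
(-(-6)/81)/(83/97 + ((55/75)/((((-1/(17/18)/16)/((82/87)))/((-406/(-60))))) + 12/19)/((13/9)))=-1197950/770386261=-0.00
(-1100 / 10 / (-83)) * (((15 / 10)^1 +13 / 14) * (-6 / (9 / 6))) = -7480 / 581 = -12.87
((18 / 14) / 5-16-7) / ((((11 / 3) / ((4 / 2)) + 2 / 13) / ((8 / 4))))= -124176 / 5425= -22.89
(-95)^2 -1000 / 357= 3220925 / 357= 9022.20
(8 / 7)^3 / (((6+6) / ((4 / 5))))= 512 / 5145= 0.10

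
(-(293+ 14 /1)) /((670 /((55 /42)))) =-3377 /5628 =-0.60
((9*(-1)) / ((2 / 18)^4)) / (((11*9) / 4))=-26244 / 11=-2385.82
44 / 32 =11 / 8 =1.38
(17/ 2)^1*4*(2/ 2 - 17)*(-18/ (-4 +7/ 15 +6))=146880/ 37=3969.73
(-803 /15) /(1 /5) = -267.67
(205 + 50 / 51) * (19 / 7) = 199595 / 357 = 559.09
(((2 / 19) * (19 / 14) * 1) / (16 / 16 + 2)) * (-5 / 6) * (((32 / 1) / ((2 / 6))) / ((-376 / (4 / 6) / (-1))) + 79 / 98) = -7495 / 193452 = -0.04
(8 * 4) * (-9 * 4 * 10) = -11520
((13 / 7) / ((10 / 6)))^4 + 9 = 10.54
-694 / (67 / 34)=-23596 / 67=-352.18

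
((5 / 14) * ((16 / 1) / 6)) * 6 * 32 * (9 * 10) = 115200 / 7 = 16457.14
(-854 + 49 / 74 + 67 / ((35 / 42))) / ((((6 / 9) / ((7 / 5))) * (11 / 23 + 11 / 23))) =-138131721 / 81400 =-1696.95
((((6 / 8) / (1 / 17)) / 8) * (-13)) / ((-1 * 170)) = 39 / 320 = 0.12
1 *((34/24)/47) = 17/564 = 0.03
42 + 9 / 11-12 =339 / 11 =30.82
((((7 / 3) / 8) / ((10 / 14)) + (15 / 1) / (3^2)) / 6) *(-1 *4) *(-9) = 249 / 20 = 12.45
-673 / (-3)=673 / 3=224.33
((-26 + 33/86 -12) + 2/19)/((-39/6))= 61293/10621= 5.77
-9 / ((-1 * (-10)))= -9 / 10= -0.90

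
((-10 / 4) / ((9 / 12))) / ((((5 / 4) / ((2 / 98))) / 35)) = -40 / 21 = -1.90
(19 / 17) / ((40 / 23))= 437 / 680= 0.64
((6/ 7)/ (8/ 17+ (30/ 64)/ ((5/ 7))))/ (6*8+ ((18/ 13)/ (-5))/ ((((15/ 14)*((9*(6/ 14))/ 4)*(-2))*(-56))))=9547200/ 602426363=0.02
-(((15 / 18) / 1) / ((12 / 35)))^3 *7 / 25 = -1500625 / 373248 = -4.02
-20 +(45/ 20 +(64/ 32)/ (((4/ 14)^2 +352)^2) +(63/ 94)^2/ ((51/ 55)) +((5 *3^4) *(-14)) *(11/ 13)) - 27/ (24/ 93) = -4919.58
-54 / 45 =-6 / 5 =-1.20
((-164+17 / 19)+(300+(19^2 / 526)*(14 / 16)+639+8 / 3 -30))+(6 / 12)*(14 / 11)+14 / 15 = 750.73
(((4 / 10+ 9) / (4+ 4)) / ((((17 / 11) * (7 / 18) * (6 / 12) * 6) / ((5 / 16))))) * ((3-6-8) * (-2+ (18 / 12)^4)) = -119427 / 17408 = -6.86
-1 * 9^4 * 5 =-32805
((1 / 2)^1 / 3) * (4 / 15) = 2 / 45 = 0.04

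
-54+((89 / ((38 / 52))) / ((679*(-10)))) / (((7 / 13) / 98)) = -527692 / 9215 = -57.26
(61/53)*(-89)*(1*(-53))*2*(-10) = -108580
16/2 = 8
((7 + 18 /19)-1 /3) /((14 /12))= 6.53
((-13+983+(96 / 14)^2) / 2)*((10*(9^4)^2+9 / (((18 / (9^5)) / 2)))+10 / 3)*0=0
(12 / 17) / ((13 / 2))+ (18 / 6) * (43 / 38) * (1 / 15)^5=230859503 / 2125743750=0.11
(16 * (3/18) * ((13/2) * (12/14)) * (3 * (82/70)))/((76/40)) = 25584/931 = 27.48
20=20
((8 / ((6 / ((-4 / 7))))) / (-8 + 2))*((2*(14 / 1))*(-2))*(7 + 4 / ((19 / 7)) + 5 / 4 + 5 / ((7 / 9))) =-137488 / 1197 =-114.86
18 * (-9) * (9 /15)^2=-1458 /25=-58.32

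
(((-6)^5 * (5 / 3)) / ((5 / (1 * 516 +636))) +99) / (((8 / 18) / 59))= -1585504935 / 4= -396376233.75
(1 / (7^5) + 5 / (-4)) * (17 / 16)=-1428527 / 1075648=-1.33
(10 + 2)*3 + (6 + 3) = 45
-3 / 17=-0.18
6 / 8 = 3 / 4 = 0.75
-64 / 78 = -32 / 39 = -0.82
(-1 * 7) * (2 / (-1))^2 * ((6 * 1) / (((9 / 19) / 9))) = -3192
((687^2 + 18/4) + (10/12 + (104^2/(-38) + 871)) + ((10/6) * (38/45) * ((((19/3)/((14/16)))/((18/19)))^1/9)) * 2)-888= 471675.09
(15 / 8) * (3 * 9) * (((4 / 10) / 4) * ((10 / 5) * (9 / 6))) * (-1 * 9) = -2187 / 16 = -136.69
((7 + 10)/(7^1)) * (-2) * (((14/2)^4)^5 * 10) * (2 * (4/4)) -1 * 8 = -7751248726053737248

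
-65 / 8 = -8.12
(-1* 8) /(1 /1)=-8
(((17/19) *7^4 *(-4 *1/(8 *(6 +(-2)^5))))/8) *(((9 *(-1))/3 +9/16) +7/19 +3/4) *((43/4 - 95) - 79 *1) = 10688053901/9611264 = 1112.03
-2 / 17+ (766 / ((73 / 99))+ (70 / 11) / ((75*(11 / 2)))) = 2339627828 / 2252415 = 1038.72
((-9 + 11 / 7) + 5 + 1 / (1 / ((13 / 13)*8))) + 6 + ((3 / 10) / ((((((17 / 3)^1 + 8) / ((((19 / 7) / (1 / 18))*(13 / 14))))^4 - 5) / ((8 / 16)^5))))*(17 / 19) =255899185706046208617 / 22117956406526498560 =11.57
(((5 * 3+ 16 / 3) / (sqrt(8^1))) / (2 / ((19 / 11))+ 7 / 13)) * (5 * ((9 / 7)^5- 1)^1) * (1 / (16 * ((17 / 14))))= 2.74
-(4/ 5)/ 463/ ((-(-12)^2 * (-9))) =-1/ 750060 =-0.00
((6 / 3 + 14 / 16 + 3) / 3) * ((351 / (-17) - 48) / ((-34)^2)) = -18283 / 157216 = -0.12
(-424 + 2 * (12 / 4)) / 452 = -209 / 226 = -0.92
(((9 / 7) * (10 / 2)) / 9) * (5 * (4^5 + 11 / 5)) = 3665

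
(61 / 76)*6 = 183 / 38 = 4.82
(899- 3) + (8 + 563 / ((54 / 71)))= 88789 / 54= 1644.24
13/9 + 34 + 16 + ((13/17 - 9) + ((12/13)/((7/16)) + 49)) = 1313204/13923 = 94.32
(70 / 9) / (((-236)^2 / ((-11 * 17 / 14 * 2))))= -935 / 250632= -0.00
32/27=1.19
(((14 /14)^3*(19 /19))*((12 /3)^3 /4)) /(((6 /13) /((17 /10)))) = 884 /15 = 58.93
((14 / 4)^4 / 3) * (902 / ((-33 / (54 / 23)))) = -295323 / 92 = -3210.03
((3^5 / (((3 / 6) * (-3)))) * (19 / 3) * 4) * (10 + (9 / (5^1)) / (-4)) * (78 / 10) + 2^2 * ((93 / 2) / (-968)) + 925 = -3687864041 / 12100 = -304782.15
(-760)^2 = 577600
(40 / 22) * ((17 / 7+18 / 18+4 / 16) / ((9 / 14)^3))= 201880 / 8019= 25.18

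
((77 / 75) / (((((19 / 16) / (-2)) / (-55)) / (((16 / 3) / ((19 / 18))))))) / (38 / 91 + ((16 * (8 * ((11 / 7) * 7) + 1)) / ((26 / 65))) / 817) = 1696927232 / 16862785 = 100.63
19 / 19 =1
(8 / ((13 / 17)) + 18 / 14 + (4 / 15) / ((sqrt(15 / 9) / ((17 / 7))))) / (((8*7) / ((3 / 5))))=17*sqrt(15) / 12250 + 3207 / 25480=0.13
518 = 518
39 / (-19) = -39 / 19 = -2.05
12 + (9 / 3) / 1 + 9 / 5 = 84 / 5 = 16.80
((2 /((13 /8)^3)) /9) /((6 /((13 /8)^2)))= 0.02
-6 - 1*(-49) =43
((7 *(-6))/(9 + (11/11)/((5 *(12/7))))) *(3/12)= -630/547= -1.15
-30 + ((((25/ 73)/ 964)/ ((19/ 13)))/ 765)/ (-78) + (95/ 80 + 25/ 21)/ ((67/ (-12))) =-17515096755719/ 575663930856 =-30.43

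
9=9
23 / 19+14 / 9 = 473 / 171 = 2.77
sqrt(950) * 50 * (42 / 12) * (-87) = -76125 * sqrt(38) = -469266.02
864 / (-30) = -144 / 5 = -28.80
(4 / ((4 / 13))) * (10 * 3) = 390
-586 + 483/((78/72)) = -1822/13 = -140.15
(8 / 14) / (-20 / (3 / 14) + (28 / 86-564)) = -258 / 296639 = -0.00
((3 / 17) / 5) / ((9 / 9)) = 3 / 85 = 0.04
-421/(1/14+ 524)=-0.80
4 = 4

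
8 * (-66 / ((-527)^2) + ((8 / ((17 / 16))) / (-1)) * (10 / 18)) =-83650192 / 2499561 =-33.47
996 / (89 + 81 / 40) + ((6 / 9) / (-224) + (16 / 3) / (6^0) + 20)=14791597 / 407792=36.27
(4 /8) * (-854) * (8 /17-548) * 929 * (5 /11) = 18461626820 /187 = 98725277.11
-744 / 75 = -248 / 25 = -9.92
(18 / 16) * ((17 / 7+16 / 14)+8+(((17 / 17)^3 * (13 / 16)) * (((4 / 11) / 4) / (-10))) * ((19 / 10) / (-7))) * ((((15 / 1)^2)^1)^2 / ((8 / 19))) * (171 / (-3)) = -28142904685725 / 315392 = -89231510.90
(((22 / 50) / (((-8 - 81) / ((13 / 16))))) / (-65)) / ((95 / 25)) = 11 / 676400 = 0.00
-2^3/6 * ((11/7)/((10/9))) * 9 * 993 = -589842/35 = -16852.63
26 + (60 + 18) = 104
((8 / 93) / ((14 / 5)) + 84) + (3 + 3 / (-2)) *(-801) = -1454945 / 1302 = -1117.47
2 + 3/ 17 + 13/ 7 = 480/ 119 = 4.03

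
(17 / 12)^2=289 / 144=2.01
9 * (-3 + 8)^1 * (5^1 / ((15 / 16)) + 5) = 465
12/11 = 1.09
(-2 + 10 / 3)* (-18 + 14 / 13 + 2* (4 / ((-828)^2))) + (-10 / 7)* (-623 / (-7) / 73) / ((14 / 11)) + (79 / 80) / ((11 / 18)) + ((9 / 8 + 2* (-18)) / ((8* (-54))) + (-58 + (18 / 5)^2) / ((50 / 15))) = -37608638344079339 / 1052051272272000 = -35.75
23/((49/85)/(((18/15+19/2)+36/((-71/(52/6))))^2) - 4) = -7837019839/1358019792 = -5.77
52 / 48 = 1.08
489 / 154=3.18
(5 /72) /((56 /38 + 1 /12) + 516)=95 /708018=0.00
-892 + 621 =-271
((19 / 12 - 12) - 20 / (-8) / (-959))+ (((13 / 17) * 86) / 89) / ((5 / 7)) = -817019717 / 87058020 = -9.38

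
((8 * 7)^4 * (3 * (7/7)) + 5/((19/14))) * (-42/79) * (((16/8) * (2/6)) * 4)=-41827735.05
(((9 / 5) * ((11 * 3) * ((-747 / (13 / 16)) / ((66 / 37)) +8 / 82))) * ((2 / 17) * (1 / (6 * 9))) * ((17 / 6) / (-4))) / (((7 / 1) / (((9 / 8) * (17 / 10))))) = 38521473 / 2984800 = 12.91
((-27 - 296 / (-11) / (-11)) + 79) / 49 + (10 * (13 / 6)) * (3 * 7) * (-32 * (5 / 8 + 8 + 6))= -1262515264 / 5929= -212938.99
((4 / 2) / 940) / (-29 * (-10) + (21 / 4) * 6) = 0.00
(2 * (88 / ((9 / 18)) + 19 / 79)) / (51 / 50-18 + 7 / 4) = -2784600 / 120317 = -23.14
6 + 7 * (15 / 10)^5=1893 / 32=59.16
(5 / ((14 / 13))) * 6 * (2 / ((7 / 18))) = 7020 / 49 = 143.27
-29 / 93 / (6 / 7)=-203 / 558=-0.36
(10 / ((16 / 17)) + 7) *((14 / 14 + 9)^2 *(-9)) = -31725 / 2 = -15862.50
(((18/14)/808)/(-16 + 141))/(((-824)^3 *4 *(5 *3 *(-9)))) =1/23732981422080000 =0.00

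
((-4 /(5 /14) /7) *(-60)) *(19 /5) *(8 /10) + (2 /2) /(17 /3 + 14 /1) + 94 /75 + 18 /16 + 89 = 13567729 /35400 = 383.27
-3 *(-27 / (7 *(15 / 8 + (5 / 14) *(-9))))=-216 / 25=-8.64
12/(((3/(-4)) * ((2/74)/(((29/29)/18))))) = -296/9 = -32.89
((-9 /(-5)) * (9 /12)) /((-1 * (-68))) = 0.02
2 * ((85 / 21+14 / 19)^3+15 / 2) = 14866682843 / 63521199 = 234.04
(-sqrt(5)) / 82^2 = -sqrt(5) / 6724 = -0.00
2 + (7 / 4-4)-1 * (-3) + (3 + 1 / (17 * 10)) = 1957 / 340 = 5.76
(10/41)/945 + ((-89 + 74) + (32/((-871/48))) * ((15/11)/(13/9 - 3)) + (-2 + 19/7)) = -945823778/74243169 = -12.74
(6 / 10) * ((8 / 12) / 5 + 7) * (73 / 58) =7811 / 1450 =5.39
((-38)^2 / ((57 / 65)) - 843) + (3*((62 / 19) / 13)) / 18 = 198516 / 247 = 803.71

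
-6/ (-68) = 3/ 34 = 0.09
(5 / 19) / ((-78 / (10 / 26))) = -25 / 19266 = -0.00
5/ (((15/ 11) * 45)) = 11/ 135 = 0.08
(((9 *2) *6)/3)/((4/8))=72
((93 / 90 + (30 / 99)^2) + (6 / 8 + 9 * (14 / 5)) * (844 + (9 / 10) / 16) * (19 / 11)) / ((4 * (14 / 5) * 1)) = 131844021671 / 39029760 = 3378.04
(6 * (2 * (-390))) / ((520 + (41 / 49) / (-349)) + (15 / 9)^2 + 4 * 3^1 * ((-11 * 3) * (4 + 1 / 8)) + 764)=1440588240 / 106728079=13.50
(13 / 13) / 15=1 / 15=0.07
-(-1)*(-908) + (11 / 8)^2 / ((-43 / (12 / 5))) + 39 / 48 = -195068 / 215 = -907.29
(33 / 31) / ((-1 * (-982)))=33 / 30442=0.00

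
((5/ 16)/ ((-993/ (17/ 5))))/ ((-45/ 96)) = 34/ 14895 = 0.00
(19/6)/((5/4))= 38/15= 2.53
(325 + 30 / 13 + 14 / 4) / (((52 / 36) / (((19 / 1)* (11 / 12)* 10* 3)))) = 119663.32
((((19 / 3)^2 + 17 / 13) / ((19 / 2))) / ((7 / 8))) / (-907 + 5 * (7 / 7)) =-38768 / 7018011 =-0.01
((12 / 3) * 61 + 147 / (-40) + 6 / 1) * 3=29559 / 40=738.98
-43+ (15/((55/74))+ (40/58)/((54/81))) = -6949/319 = -21.78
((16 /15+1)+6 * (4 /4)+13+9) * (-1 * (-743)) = 335093 /15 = 22339.53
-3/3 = -1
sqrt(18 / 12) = sqrt(6) / 2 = 1.22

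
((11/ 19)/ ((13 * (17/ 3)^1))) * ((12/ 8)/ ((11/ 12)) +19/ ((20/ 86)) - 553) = -9117/ 2470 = -3.69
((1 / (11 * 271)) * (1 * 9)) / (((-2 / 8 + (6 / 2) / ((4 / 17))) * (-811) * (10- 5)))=-18 / 302198875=-0.00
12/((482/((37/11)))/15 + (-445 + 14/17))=-113220/4100671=-0.03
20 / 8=2.50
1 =1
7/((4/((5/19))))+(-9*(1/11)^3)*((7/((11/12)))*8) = 52787/1112716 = 0.05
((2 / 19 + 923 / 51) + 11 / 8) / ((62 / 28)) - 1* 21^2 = -51926399 / 120156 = -432.16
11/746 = 0.01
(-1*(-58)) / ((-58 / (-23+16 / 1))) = 7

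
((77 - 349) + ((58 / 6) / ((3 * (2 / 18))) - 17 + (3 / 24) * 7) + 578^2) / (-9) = -2670599 / 72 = -37091.65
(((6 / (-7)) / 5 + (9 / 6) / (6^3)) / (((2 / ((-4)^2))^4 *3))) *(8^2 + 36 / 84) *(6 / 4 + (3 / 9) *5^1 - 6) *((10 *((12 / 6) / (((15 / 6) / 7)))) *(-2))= -4591524.26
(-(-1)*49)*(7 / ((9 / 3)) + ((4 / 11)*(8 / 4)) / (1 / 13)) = 577.61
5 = 5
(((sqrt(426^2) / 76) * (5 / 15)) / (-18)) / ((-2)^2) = -71 / 2736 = -0.03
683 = 683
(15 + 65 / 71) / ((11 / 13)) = 14690 / 781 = 18.81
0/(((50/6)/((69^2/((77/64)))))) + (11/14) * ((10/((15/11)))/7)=121/147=0.82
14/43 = 0.33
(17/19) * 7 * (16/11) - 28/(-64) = 31927/3344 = 9.55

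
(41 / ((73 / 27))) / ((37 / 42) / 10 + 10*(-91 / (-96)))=1859760 / 1173329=1.59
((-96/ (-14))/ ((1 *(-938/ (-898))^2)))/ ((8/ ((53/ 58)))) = 32054559/ 44652083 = 0.72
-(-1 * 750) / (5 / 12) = 1800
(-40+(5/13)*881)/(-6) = -1295/26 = -49.81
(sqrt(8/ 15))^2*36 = 96/ 5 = 19.20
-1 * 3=-3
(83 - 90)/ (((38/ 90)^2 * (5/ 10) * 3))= -9450/ 361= -26.18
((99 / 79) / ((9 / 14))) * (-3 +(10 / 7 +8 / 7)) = -66 / 79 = -0.84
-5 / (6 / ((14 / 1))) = -35 / 3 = -11.67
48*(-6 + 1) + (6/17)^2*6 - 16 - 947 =-347451/289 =-1202.25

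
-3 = -3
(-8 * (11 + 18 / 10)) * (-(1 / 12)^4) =2 / 405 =0.00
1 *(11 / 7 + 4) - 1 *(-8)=13.57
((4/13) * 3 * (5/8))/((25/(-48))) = -72/65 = -1.11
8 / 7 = 1.14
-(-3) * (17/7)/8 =51/56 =0.91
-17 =-17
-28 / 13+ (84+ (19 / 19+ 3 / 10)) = 10809 / 130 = 83.15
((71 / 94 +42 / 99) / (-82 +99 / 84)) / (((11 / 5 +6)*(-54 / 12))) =512260 / 1295157897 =0.00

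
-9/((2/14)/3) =-189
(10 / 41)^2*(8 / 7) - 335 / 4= -3938745 / 47068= -83.68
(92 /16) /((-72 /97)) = -2231 /288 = -7.75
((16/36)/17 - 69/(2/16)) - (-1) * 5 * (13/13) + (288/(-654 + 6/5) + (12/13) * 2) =-2170273/3978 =-545.57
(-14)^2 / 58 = 3.38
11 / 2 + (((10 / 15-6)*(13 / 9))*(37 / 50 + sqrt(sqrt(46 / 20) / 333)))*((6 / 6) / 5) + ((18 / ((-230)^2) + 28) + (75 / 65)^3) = -104*10^(3 / 4)*23^(1 / 4)*sqrt(37) / 74925 + 132957486991 / 3922468875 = 33.79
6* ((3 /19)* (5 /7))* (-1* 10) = -900 /133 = -6.77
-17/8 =-2.12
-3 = -3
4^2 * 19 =304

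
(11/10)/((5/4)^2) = 88/125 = 0.70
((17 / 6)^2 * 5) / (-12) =-1445 / 432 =-3.34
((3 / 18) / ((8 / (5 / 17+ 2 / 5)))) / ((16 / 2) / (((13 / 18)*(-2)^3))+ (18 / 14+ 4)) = 5369 / 1448400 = 0.00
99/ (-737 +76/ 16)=-396/ 2929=-0.14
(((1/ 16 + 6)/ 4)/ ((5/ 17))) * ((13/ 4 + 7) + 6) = 21437/ 256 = 83.74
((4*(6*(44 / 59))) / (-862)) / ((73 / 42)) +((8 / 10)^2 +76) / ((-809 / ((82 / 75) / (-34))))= -426024901748 / 47868614439375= -0.01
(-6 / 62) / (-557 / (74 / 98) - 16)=37 / 288145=0.00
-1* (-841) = 841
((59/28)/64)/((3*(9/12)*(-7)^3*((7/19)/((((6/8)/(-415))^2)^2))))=-10089/8167751690721280000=-0.00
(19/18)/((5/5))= 19/18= 1.06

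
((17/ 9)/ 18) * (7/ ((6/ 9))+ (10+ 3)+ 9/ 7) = 2.60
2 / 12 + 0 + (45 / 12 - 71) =-805 / 12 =-67.08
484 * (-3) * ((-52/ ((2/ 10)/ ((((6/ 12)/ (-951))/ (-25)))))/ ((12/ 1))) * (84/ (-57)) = -88088/ 90345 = -0.98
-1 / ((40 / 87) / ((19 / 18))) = -551 / 240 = -2.30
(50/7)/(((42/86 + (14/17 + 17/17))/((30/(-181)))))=-109650/214123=-0.51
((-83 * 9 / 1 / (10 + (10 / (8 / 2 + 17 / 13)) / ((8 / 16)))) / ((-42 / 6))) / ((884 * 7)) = 51543 / 41150200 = 0.00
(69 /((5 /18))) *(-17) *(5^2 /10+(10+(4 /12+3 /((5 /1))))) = -56726.28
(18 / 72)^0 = 1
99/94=1.05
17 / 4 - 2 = 9 / 4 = 2.25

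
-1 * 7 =-7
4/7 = 0.57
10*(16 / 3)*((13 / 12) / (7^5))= 520 / 151263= 0.00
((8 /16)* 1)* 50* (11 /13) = 275 /13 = 21.15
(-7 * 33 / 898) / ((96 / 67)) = -0.18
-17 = -17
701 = 701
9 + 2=11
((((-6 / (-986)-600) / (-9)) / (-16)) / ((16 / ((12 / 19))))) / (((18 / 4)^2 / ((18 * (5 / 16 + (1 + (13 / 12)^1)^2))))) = -33030665 / 48558528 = -0.68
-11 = -11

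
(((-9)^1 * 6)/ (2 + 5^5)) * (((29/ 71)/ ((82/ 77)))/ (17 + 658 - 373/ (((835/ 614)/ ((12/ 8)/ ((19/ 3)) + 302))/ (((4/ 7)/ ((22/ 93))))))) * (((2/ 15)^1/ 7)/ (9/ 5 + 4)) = 16125186/ 147946110027696313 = 0.00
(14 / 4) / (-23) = -7 / 46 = -0.15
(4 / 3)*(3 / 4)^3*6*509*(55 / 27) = 27995 / 8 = 3499.38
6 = 6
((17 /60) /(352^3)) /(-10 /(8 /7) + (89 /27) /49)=-0.00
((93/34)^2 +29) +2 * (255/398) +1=8917251/230044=38.76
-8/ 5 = -1.60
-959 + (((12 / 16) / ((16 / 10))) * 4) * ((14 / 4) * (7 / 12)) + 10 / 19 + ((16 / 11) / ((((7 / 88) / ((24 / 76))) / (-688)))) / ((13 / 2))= -173270411 / 110656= -1565.85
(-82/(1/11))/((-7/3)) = 2706/7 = 386.57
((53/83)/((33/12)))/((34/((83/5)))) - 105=-98069/935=-104.89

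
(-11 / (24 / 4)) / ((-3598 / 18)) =33 / 3598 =0.01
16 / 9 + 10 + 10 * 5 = 556 / 9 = 61.78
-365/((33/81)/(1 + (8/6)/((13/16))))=-338355/143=-2366.12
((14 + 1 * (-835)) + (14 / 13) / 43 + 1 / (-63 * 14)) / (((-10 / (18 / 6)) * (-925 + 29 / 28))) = -404772409 / 1518498345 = -0.27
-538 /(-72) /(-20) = -269 /720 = -0.37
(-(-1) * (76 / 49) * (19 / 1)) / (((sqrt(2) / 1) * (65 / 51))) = 36822 * sqrt(2) / 3185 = 16.35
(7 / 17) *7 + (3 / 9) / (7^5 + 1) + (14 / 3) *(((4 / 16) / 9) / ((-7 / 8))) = 21094193 / 7714872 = 2.73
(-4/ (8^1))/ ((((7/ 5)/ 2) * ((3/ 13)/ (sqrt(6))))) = -65 * sqrt(6)/ 21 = -7.58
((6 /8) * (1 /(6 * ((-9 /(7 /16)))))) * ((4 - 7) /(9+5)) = 1 /768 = 0.00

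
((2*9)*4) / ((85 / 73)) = 5256 / 85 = 61.84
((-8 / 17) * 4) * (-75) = 2400 / 17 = 141.18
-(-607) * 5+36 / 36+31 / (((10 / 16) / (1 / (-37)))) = 561412 / 185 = 3034.66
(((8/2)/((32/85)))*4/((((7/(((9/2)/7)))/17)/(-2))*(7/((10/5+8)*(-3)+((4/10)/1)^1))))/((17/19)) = 215118/343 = 627.17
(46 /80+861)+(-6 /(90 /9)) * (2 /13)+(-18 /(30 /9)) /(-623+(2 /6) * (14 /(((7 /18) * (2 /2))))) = 861.49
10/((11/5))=4.55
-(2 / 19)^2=-4 / 361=-0.01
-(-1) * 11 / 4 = 11 / 4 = 2.75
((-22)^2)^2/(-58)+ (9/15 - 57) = -593818/145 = -4095.30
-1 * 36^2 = -1296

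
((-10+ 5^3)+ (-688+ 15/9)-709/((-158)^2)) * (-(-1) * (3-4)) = 42790423/74892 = 571.36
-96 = -96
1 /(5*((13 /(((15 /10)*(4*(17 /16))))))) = 51 /520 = 0.10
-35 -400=-435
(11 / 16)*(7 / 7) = 11 / 16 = 0.69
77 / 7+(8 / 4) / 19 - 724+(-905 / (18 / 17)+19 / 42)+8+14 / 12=-1558.00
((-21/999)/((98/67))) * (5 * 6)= -335/777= -0.43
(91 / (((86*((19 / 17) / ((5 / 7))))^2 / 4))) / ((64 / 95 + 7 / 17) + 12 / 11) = 87819875 / 9507888971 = 0.01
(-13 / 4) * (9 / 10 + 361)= -47047 / 40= -1176.18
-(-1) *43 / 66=43 / 66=0.65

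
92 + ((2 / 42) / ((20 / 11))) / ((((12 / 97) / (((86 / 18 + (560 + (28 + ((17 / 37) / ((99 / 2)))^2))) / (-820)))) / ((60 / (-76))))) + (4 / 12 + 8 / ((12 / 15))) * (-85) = -5020278762223133 / 6385396691520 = -786.21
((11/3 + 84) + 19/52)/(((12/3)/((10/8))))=68665/2496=27.51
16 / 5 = 3.20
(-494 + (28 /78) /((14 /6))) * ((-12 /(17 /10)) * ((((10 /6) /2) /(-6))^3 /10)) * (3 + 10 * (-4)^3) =3276875 /5508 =594.93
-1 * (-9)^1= 9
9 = 9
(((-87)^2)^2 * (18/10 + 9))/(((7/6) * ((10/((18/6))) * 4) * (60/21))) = 13921411923/1000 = 13921411.92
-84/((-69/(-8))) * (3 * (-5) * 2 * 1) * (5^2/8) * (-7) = -147000/23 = -6391.30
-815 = -815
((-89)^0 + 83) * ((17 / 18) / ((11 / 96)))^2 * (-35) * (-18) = 435025920 / 121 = 3595255.54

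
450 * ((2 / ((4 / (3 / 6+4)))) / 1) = 2025 / 2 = 1012.50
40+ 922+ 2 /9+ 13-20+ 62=9155 /9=1017.22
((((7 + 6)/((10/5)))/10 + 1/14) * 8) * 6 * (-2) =-2424/35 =-69.26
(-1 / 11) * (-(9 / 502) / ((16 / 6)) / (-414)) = -3 / 2032096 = -0.00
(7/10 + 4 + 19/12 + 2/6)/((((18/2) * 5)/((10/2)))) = 397/540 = 0.74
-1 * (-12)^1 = 12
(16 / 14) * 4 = 32 / 7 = 4.57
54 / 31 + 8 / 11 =842 / 341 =2.47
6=6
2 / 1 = 2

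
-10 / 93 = -0.11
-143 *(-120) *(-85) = -1458600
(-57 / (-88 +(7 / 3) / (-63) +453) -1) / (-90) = 11393 / 886860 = 0.01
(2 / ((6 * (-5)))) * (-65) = 13 / 3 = 4.33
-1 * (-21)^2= -441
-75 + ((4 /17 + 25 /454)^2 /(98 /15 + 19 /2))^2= -15392542509042080760075 /205233975784453788484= -75.00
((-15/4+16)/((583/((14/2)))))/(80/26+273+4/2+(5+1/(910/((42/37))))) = 824915/1587632596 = 0.00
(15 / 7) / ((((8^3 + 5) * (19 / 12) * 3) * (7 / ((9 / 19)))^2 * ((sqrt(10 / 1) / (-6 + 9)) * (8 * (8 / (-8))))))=-729 * sqrt(10) / 4865253316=-0.00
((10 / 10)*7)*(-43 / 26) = -11.58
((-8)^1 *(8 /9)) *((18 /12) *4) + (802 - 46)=2140 /3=713.33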